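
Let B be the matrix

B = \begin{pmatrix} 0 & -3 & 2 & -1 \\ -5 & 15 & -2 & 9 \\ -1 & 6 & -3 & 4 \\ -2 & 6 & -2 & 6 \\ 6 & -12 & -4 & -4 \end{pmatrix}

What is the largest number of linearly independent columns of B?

3

Row reduce to echelon form.
Swap R1 ↔ R2
R3 ← R3 − (1/5)·R1: [0, 3, -13/5, 11/5]
R4 ← R4 − (2/5)·R1: [0, 0, -6/5, 12/5]
R5 ← R5 + (6/5)·R1: [0, 6, -32/5, 34/5]
R3 ← R3 + R2: [0, 0, -3/5, 6/5]
R5 ← R5 + (2)·R2: [0, 0, -12/5, 24/5]
R4 ← R4 − (2)·R3: [0, 0, 0, 0]
R5 ← R5 − (4)·R3: [0, 0, 0, 0]
Echelon form has 3 nonzero rows, so rank(B) = 3.
The rank gives the maximum number of linearly independent columns: 3.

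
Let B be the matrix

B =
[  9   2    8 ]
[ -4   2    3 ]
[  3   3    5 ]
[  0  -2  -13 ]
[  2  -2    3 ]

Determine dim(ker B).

0

Row reduce to echelon form.
R2 ← R2 + (4/9)·R1: [0, 26/9, 59/9]
R3 ← R3 − (1/3)·R1: [0, 7/3, 7/3]
R5 ← R5 − (2/9)·R1: [0, -22/9, 11/9]
R3 ← R3 − (21/26)·R2: [0, 0, -77/26]
R4 ← R4 + (9/13)·R2: [0, 0, -110/13]
R5 ← R5 + (11/13)·R2: [0, 0, 88/13]
R4 ← R4 − (20/7)·R3: [0, 0, 0]
R5 ← R5 + (16/7)·R3: [0, 0, 0]
3 nonzero rows, so rank(B) = 3.
B has 3 columns; by rank–nullity, nullity = 3 − 3 = 0.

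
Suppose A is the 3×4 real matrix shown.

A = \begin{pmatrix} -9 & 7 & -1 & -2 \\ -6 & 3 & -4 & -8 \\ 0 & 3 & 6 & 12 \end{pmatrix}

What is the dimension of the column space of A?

2

Row reduce to echelon form.
R2 ← R2 − (2/3)·R1: [0, -5/3, -10/3, -20/3]
R3 ← R3 + (9/5)·R2: [0, 0, 0, 0]
Echelon form has 2 nonzero rows, so rank(A) = 2.
The column space has dimension equal to the rank: 2.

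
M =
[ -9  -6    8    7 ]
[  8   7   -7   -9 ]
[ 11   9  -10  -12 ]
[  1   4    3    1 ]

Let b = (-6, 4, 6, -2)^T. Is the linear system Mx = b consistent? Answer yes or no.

yes

Row reduce the augmented matrix [M | b].
R2 ← R2 + (8/9)·R1: [0, 5/3, 1/9, -25/9, -4/3]
R3 ← R3 + (11/9)·R1: [0, 5/3, -2/9, -31/9, -4/3]
R4 ← R4 + (1/9)·R1: [0, 10/3, 35/9, 16/9, -8/3]
R3 ← R3 − R2: [0, 0, -1/3, -2/3, 0]
R4 ← R4 − (2)·R2: [0, 0, 11/3, 22/3, 0]
R4 ← R4 + (11)·R3: [0, 0, 0, 0, 0]
The echelon form has 3 nonzero rows, and every pivot lies in the first 4 columns, so rank(M) = rank([M|b]) = 3.
The system is consistent.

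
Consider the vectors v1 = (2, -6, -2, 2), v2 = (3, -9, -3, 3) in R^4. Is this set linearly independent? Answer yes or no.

Form the matrix with these vectors as rows and row reduce.
R2 ← R2 − (3/2)·R1: [0, 0, 0, 0]
1 nonzero row, so the 2 vectors span a space of dimension 1.
Since 1 < 2, the vectors are linearly dependent.

no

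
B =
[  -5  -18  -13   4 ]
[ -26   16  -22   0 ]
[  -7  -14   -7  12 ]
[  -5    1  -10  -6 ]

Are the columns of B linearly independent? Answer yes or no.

no

Row reduce B to echelon form.
R2 ← R2 − (26/5)·R1: [0, 548/5, 228/5, -104/5]
R3 ← R3 − (7/5)·R1: [0, 56/5, 56/5, 32/5]
R4 ← R4 − R1: [0, 19, 3, -10]
R3 ← R3 − (14/137)·R2: [0, 0, 896/137, 1168/137]
R4 ← R4 − (95/548)·R2: [0, 0, -672/137, -876/137]
R4 ← R4 + (3/4)·R3: [0, 0, 0, 0]
3 pivots among 4 columns.
Only 3 < 4 pivot columns, so the columns are linearly dependent.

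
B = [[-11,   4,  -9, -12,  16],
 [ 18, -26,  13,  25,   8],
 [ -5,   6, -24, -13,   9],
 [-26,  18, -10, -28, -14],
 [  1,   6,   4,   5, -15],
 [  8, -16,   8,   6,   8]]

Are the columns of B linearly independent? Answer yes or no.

Row reduce B to echelon form.
R2 ← R2 + (18/11)·R1: [0, -214/11, -19/11, 59/11, 376/11]
R3 ← R3 − (5/11)·R1: [0, 46/11, -219/11, -83/11, 19/11]
R4 ← R4 − (26/11)·R1: [0, 94/11, 124/11, 4/11, -570/11]
R5 ← R5 + (1/11)·R1: [0, 70/11, 35/11, 43/11, -149/11]
R6 ← R6 + (8/11)·R1: [0, -144/11, 16/11, -30/11, 216/11]
R3 ← R3 + (23/107)·R2: [0, 0, -2170/107, -684/107, 971/107]
R4 ← R4 + (47/107)·R2: [0, 0, 1125/107, 291/107, -3938/107]
R5 ← R5 + (35/107)·R2: [0, 0, 280/107, 606/107, -253/107]
R6 ← R6 − (72/107)·R2: [0, 0, 280/107, -678/107, -360/107]
R4 ← R4 + (225/434)·R3: [0, 0, 0, -129/217, -13931/434]
R5 ← R5 + (4/31)·R3: [0, 0, 0, 150/31, -37/31]
R6 ← R6 + (4/31)·R3: [0, 0, 0, -222/31, -68/31]
R5 ← R5 + (350/43)·R4: [0, 0, 0, 0, -11286/43]
R6 ← R6 − (518/43)·R4: [0, 0, 0, 0, 16533/43]
R6 ← R6 + (167/114)·R5: [0, 0, 0, 0, 0]
5 pivots among 5 columns.
Every column is a pivot column, so the columns are linearly independent.

yes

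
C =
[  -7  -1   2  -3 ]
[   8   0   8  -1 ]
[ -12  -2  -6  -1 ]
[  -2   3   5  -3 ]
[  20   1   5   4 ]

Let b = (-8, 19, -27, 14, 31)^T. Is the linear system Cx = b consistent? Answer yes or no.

Row reduce the augmented matrix [C | b].
R2 ← R2 + (8/7)·R1: [0, -8/7, 72/7, -31/7, 69/7]
R3 ← R3 − (12/7)·R1: [0, -2/7, -66/7, 29/7, -93/7]
R4 ← R4 − (2/7)·R1: [0, 23/7, 31/7, -15/7, 114/7]
R5 ← R5 + (20/7)·R1: [0, -13/7, 75/7, -32/7, 57/7]
R3 ← R3 − (1/4)·R2: [0, 0, -12, 21/4, -63/4]
R4 ← R4 + (23/8)·R2: [0, 0, 34, -119/8, 357/8]
R5 ← R5 − (13/8)·R2: [0, 0, -6, 21/8, -63/8]
R4 ← R4 + (17/6)·R3: [0, 0, 0, 0, 0]
R5 ← R5 − (1/2)·R3: [0, 0, 0, 0, 0]
The echelon form has 3 nonzero rows, and every pivot lies in the first 4 columns, so rank(C) = rank([C|b]) = 3.
The system is consistent.

yes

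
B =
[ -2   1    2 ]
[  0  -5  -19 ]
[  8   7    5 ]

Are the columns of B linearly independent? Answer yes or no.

Row reduce B to echelon form.
R3 ← R3 + (4)·R1: [0, 11, 13]
R3 ← R3 + (11/5)·R2: [0, 0, -144/5]
3 pivots among 3 columns.
Every column is a pivot column, so the columns are linearly independent.

yes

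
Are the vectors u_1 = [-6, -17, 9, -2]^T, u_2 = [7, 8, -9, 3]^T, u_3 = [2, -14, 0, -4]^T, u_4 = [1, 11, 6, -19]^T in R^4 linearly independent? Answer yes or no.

Form the matrix with these vectors as rows and row reduce.
R2 ← R2 + (7/6)·R1: [0, -71/6, 3/2, 2/3]
R3 ← R3 + (1/3)·R1: [0, -59/3, 3, -14/3]
R4 ← R4 + (1/6)·R1: [0, 49/6, 15/2, -58/3]
R3 ← R3 − (118/71)·R2: [0, 0, 36/71, -410/71]
R4 ← R4 + (49/71)·R2: [0, 0, 606/71, -1340/71]
R4 ← R4 − (101/6)·R3: [0, 0, 0, 235/3]
4 nonzero rows, so the 4 vectors span a space of dimension 4.
Since 4 = 4, the vectors are linearly independent.

yes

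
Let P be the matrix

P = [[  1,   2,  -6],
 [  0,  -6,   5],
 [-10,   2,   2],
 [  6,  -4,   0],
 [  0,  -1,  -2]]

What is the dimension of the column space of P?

3

Row reduce to echelon form.
R3 ← R3 + (10)·R1: [0, 22, -58]
R4 ← R4 − (6)·R1: [0, -16, 36]
R3 ← R3 + (11/3)·R2: [0, 0, -119/3]
R4 ← R4 − (8/3)·R2: [0, 0, 68/3]
R5 ← R5 − (1/6)·R2: [0, 0, -17/6]
R4 ← R4 + (4/7)·R3: [0, 0, 0]
R5 ← R5 − (1/14)·R3: [0, 0, 0]
Echelon form has 3 nonzero rows, so rank(P) = 3.
The column space has dimension equal to the rank: 3.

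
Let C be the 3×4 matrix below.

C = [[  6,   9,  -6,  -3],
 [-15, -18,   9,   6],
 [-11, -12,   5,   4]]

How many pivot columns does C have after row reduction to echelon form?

2

Row reduce to echelon form.
R2 ← R2 + (5/2)·R1: [0, 9/2, -6, -3/2]
R3 ← R3 + (11/6)·R1: [0, 9/2, -6, -3/2]
R3 ← R3 − R2: [0, 0, 0, 0]
Echelon form has 2 nonzero rows, so rank(C) = 2.
Each nonzero row contributes one pivot column: 2 pivot columns.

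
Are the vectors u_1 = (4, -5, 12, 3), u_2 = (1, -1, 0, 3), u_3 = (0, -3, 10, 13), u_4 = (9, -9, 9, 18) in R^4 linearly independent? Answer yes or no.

Form the matrix with these vectors as rows and row reduce.
R2 ← R2 − (1/4)·R1: [0, 1/4, -3, 9/4]
R4 ← R4 − (9/4)·R1: [0, 9/4, -18, 45/4]
R3 ← R3 + (12)·R2: [0, 0, -26, 40]
R4 ← R4 − (9)·R2: [0, 0, 9, -9]
R4 ← R4 + (9/26)·R3: [0, 0, 0, 63/13]
4 nonzero rows, so the 4 vectors span a space of dimension 4.
Since 4 = 4, the vectors are linearly independent.

yes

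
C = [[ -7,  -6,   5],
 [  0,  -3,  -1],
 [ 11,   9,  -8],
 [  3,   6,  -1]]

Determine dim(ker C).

1

Row reduce to echelon form.
R3 ← R3 + (11/7)·R1: [0, -3/7, -1/7]
R4 ← R4 + (3/7)·R1: [0, 24/7, 8/7]
R3 ← R3 − (1/7)·R2: [0, 0, 0]
R4 ← R4 + (8/7)·R2: [0, 0, 0]
2 nonzero rows, so rank(C) = 2.
C has 3 columns; by rank–nullity, nullity = 3 − 2 = 1.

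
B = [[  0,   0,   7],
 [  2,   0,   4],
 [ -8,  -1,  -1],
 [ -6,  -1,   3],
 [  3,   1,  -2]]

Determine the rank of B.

3

Row reduce to echelon form.
Swap R1 ↔ R2
R3 ← R3 + (4)·R1: [0, -1, 15]
R4 ← R4 + (3)·R1: [0, -1, 15]
R5 ← R5 − (3/2)·R1: [0, 1, -8]
Swap R2 ↔ R3
R4 ← R4 − R2: [0, 0, 0]
R5 ← R5 + R2: [0, 0, 7]
R5 ← R5 − R3: [0, 0, 0]
Echelon form has 3 nonzero rows, so rank(B) = 3.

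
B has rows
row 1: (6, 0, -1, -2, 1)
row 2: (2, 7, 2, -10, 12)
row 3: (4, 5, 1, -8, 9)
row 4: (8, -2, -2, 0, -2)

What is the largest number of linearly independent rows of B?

2

Row reduce to echelon form.
R2 ← R2 − (1/3)·R1: [0, 7, 7/3, -28/3, 35/3]
R3 ← R3 − (2/3)·R1: [0, 5, 5/3, -20/3, 25/3]
R4 ← R4 − (4/3)·R1: [0, -2, -2/3, 8/3, -10/3]
R3 ← R3 − (5/7)·R2: [0, 0, 0, 0, 0]
R4 ← R4 + (2/7)·R2: [0, 0, 0, 0, 0]
Echelon form has 2 nonzero rows, so rank(B) = 2.
The rank gives the maximum number of linearly independent rows: 2.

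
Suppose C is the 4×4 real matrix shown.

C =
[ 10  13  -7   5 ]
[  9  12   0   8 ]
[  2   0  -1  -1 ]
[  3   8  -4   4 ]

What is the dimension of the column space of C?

3

Row reduce to echelon form.
R2 ← R2 − (9/10)·R1: [0, 3/10, 63/10, 7/2]
R3 ← R3 − (1/5)·R1: [0, -13/5, 2/5, -2]
R4 ← R4 − (3/10)·R1: [0, 41/10, -19/10, 5/2]
R3 ← R3 + (26/3)·R2: [0, 0, 55, 85/3]
R4 ← R4 − (41/3)·R2: [0, 0, -88, -136/3]
R4 ← R4 + (8/5)·R3: [0, 0, 0, 0]
Echelon form has 3 nonzero rows, so rank(C) = 3.
The column space has dimension equal to the rank: 3.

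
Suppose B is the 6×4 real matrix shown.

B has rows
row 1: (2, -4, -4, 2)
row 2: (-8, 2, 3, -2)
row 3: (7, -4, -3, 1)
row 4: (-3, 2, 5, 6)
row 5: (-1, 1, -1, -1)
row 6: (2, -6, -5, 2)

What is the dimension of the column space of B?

4

Row reduce to echelon form.
R2 ← R2 + (4)·R1: [0, -14, -13, 6]
R3 ← R3 − (7/2)·R1: [0, 10, 11, -6]
R4 ← R4 + (3/2)·R1: [0, -4, -1, 9]
R5 ← R5 + (1/2)·R1: [0, -1, -3, 0]
R6 ← R6 − R1: [0, -2, -1, 0]
R3 ← R3 + (5/7)·R2: [0, 0, 12/7, -12/7]
R4 ← R4 − (2/7)·R2: [0, 0, 19/7, 51/7]
R5 ← R5 − (1/14)·R2: [0, 0, -29/14, -3/7]
R6 ← R6 − (1/7)·R2: [0, 0, 6/7, -6/7]
R4 ← R4 − (19/12)·R3: [0, 0, 0, 10]
R5 ← R5 + (29/24)·R3: [0, 0, 0, -5/2]
R6 ← R6 − (1/2)·R3: [0, 0, 0, 0]
R5 ← R5 + (1/4)·R4: [0, 0, 0, 0]
Echelon form has 4 nonzero rows, so rank(B) = 4.
The column space has dimension equal to the rank: 4.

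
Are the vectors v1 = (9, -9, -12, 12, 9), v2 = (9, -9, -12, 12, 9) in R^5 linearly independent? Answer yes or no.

Form the matrix with these vectors as rows and row reduce.
R2 ← R2 − R1: [0, 0, 0, 0, 0]
1 nonzero row, so the 2 vectors span a space of dimension 1.
Since 1 < 2, the vectors are linearly dependent.

no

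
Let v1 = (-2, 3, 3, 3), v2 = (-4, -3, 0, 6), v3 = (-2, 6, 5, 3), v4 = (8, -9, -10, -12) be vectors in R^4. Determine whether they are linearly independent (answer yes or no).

no

Form the matrix with these vectors as rows and row reduce.
R2 ← R2 − (2)·R1: [0, -9, -6, 0]
R3 ← R3 − R1: [0, 3, 2, 0]
R4 ← R4 + (4)·R1: [0, 3, 2, 0]
R3 ← R3 + (1/3)·R2: [0, 0, 0, 0]
R4 ← R4 + (1/3)·R2: [0, 0, 0, 0]
2 nonzero rows, so the 4 vectors span a space of dimension 2.
Since 2 < 4, the vectors are linearly dependent.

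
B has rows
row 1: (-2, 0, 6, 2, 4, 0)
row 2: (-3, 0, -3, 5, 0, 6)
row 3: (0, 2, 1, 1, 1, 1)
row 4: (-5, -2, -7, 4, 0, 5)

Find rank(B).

Row reduce to echelon form.
R2 ← R2 − (3/2)·R1: [0, 0, -12, 2, -6, 6]
R4 ← R4 − (5/2)·R1: [0, -2, -22, -1, -10, 5]
Swap R2 ↔ R3
R4 ← R4 + R2: [0, 0, -21, 0, -9, 6]
R4 ← R4 − (7/4)·R3: [0, 0, 0, -7/2, 3/2, -9/2]
Echelon form has 4 nonzero rows, so rank(B) = 4.

4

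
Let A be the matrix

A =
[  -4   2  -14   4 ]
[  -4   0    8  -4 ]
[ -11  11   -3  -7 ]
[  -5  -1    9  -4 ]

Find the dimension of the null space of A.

1

Row reduce to echelon form.
R2 ← R2 − R1: [0, -2, 22, -8]
R3 ← R3 − (11/4)·R1: [0, 11/2, 71/2, -18]
R4 ← R4 − (5/4)·R1: [0, -7/2, 53/2, -9]
R3 ← R3 + (11/4)·R2: [0, 0, 96, -40]
R4 ← R4 − (7/4)·R2: [0, 0, -12, 5]
R4 ← R4 + (1/8)·R3: [0, 0, 0, 0]
3 nonzero rows, so rank(A) = 3.
A has 4 columns; by rank–nullity, nullity = 4 − 3 = 1.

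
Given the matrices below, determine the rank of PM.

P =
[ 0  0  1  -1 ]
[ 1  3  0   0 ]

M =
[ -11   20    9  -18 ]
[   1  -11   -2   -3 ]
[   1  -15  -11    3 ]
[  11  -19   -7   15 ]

2

First compute PM:
[[-10,   4,  -4, -12],
 [ -8, -13,   3, -27]]
Now row reduce the product.
R2 ← R2 − (4/5)·R1: [0, -81/5, 31/5, -87/5]
2 nonzero rows, so rank(PM) = 2.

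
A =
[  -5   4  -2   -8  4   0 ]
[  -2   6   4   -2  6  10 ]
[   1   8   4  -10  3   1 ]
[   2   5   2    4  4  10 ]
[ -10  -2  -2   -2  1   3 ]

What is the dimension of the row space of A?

Row reduce to echelon form.
R2 ← R2 − (2/5)·R1: [0, 22/5, 24/5, 6/5, 22/5, 10]
R3 ← R3 + (1/5)·R1: [0, 44/5, 18/5, -58/5, 19/5, 1]
R4 ← R4 + (2/5)·R1: [0, 33/5, 6/5, 4/5, 28/5, 10]
R5 ← R5 − (2)·R1: [0, -10, 2, 14, -7, 3]
R3 ← R3 − (2)·R2: [0, 0, -6, -14, -5, -19]
R4 ← R4 − (3/2)·R2: [0, 0, -6, -1, -1, -5]
R5 ← R5 + (25/11)·R2: [0, 0, 142/11, 184/11, 3, 283/11]
R4 ← R4 − R3: [0, 0, 0, 13, 4, 14]
R5 ← R5 + (71/33)·R3: [0, 0, 0, -442/33, -256/33, -500/33]
R5 ← R5 + (34/33)·R4: [0, 0, 0, 0, -40/11, -8/11]
Echelon form has 5 nonzero rows, so rank(A) = 5.
The row space has dimension equal to the rank: 5.

5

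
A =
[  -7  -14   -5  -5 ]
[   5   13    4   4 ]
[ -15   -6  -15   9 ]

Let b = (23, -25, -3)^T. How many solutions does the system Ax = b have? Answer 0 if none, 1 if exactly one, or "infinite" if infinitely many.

Row reduce the augmented matrix [A | b].
R2 ← R2 + (5/7)·R1: [0, 3, 3/7, 3/7, -60/7]
R3 ← R3 − (15/7)·R1: [0, 24, -30/7, 138/7, -366/7]
R3 ← R3 − (8)·R2: [0, 0, -54/7, 114/7, 114/7]
The echelon form has 3 nonzero rows, and every pivot lies in the first 4 columns, so rank(A) = rank([A|b]) = 3.
The system is consistent.
rank = 3 < 4 unknowns, so there are infinitely many solutions.

infinite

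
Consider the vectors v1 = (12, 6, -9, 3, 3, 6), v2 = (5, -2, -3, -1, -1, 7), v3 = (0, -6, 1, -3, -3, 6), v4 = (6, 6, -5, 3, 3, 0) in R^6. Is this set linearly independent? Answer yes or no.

Form the matrix with these vectors as rows and row reduce.
R2 ← R2 − (5/12)·R1: [0, -9/2, 3/4, -9/4, -9/4, 9/2]
R4 ← R4 − (1/2)·R1: [0, 3, -1/2, 3/2, 3/2, -3]
R3 ← R3 − (4/3)·R2: [0, 0, 0, 0, 0, 0]
R4 ← R4 + (2/3)·R2: [0, 0, 0, 0, 0, 0]
2 nonzero rows, so the 4 vectors span a space of dimension 2.
Since 2 < 4, the vectors are linearly dependent.

no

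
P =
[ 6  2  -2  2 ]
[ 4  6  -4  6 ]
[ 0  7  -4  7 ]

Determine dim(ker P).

Row reduce to echelon form.
R2 ← R2 − (2/3)·R1: [0, 14/3, -8/3, 14/3]
R3 ← R3 − (3/2)·R2: [0, 0, 0, 0]
2 nonzero rows, so rank(P) = 2.
P has 4 columns; by rank–nullity, nullity = 4 − 2 = 2.

2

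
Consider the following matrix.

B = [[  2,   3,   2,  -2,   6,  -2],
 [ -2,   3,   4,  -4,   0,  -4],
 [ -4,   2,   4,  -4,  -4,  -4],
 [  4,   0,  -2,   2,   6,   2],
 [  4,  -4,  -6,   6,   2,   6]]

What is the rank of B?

2

Row reduce to echelon form.
R2 ← R2 + R1: [0, 6, 6, -6, 6, -6]
R3 ← R3 + (2)·R1: [0, 8, 8, -8, 8, -8]
R4 ← R4 − (2)·R1: [0, -6, -6, 6, -6, 6]
R5 ← R5 − (2)·R1: [0, -10, -10, 10, -10, 10]
R3 ← R3 − (4/3)·R2: [0, 0, 0, 0, 0, 0]
R4 ← R4 + R2: [0, 0, 0, 0, 0, 0]
R5 ← R5 + (5/3)·R2: [0, 0, 0, 0, 0, 0]
Echelon form has 2 nonzero rows, so rank(B) = 2.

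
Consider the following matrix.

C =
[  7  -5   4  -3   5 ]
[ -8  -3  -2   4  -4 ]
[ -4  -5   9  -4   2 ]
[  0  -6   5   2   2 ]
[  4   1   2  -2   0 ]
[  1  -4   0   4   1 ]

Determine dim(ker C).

0

Row reduce to echelon form.
R2 ← R2 + (8/7)·R1: [0, -61/7, 18/7, 4/7, 12/7]
R3 ← R3 + (4/7)·R1: [0, -55/7, 79/7, -40/7, 34/7]
R5 ← R5 − (4/7)·R1: [0, 27/7, -2/7, -2/7, -20/7]
R6 ← R6 − (1/7)·R1: [0, -23/7, -4/7, 31/7, 2/7]
R3 ← R3 − (55/61)·R2: [0, 0, 547/61, -380/61, 202/61]
R4 ← R4 − (42/61)·R2: [0, 0, 197/61, 98/61, 50/61]
R5 ← R5 + (27/61)·R2: [0, 0, 52/61, -2/61, -128/61]
R6 ← R6 − (23/61)·R2: [0, 0, -94/61, 257/61, -22/61]
R4 ← R4 − (197/547)·R3: [0, 0, 0, 2106/547, -204/547]
R5 ← R5 − (52/547)·R3: [0, 0, 0, 306/547, -1320/547]
R6 ← R6 + (94/547)·R3: [0, 0, 0, 1719/547, 114/547]
R5 ← R5 − (17/117)·R4: [0, 0, 0, 0, -92/39]
R6 ← R6 − (191/234)·R4: [0, 0, 0, 0, 20/39]
R6 ← R6 + (5/23)·R5: [0, 0, 0, 0, 0]
5 nonzero rows, so rank(C) = 5.
C has 5 columns; by rank–nullity, nullity = 5 − 5 = 0.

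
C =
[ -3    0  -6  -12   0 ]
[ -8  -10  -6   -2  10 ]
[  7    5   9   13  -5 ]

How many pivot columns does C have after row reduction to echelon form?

Row reduce to echelon form.
R2 ← R2 − (8/3)·R1: [0, -10, 10, 30, 10]
R3 ← R3 + (7/3)·R1: [0, 5, -5, -15, -5]
R3 ← R3 + (1/2)·R2: [0, 0, 0, 0, 0]
Echelon form has 2 nonzero rows, so rank(C) = 2.
Each nonzero row contributes one pivot column: 2 pivot columns.

2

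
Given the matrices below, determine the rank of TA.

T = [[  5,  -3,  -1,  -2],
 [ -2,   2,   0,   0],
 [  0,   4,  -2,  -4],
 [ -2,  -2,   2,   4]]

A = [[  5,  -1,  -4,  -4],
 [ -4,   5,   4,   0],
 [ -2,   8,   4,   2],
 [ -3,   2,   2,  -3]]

First compute TA:
[[ 45, -32, -40, -16],
 [-18,  12,  16,   8],
 [  0,  -4,   0,   8],
 [-18,  16,  16,   0]]
Now row reduce the product.
R2 ← R2 + (2/5)·R1: [0, -4/5, 0, 8/5]
R4 ← R4 + (2/5)·R1: [0, 16/5, 0, -32/5]
R3 ← R3 − (5)·R2: [0, 0, 0, 0]
R4 ← R4 + (4)·R2: [0, 0, 0, 0]
2 nonzero rows, so rank(TA) = 2.

2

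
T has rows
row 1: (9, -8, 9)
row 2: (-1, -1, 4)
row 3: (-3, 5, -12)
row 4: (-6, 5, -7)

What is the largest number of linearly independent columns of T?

Row reduce to echelon form.
R2 ← R2 + (1/9)·R1: [0, -17/9, 5]
R3 ← R3 + (1/3)·R1: [0, 7/3, -9]
R4 ← R4 + (2/3)·R1: [0, -1/3, -1]
R3 ← R3 + (21/17)·R2: [0, 0, -48/17]
R4 ← R4 − (3/17)·R2: [0, 0, -32/17]
R4 ← R4 − (2/3)·R3: [0, 0, 0]
Echelon form has 3 nonzero rows, so rank(T) = 3.
The rank gives the maximum number of linearly independent columns: 3.

3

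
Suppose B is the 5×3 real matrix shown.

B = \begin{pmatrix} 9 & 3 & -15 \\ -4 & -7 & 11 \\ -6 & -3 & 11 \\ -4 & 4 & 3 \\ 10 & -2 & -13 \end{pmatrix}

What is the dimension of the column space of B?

3

Row reduce to echelon form.
R2 ← R2 + (4/9)·R1: [0, -17/3, 13/3]
R3 ← R3 + (2/3)·R1: [0, -1, 1]
R4 ← R4 + (4/9)·R1: [0, 16/3, -11/3]
R5 ← R5 − (10/9)·R1: [0, -16/3, 11/3]
R3 ← R3 − (3/17)·R2: [0, 0, 4/17]
R4 ← R4 + (16/17)·R2: [0, 0, 7/17]
R5 ← R5 − (16/17)·R2: [0, 0, -7/17]
R4 ← R4 − (7/4)·R3: [0, 0, 0]
R5 ← R5 + (7/4)·R3: [0, 0, 0]
Echelon form has 3 nonzero rows, so rank(B) = 3.
The column space has dimension equal to the rank: 3.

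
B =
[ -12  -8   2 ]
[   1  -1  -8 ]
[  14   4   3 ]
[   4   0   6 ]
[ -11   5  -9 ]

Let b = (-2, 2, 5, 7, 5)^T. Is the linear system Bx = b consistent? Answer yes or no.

Row reduce the augmented matrix [B | b].
R2 ← R2 + (1/12)·R1: [0, -5/3, -47/6, 11/6]
R3 ← R3 + (7/6)·R1: [0, -16/3, 16/3, 8/3]
R4 ← R4 + (1/3)·R1: [0, -8/3, 20/3, 19/3]
R5 ← R5 − (11/12)·R1: [0, 37/3, -65/6, 41/6]
R3 ← R3 − (16/5)·R2: [0, 0, 152/5, -16/5]
R4 ← R4 − (8/5)·R2: [0, 0, 96/5, 17/5]
R5 ← R5 + (37/5)·R2: [0, 0, -344/5, 102/5]
R4 ← R4 − (12/19)·R3: [0, 0, 0, 103/19]
R5 ← R5 + (43/19)·R3: [0, 0, 0, 250/19]
R5 ← R5 − (250/103)·R4: [0, 0, 0, 0]
The echelon form has 4 nonzero rows; the last pivot sits in the augmented column, so rank(B) = 3 but rank([B|b]) = 4.
Since the ranks differ, the system is inconsistent.

no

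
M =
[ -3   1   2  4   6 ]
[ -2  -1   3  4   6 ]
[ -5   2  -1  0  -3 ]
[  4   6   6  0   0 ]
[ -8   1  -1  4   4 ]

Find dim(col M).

4

Row reduce to echelon form.
R2 ← R2 − (2/3)·R1: [0, -5/3, 5/3, 4/3, 2]
R3 ← R3 − (5/3)·R1: [0, 1/3, -13/3, -20/3, -13]
R4 ← R4 + (4/3)·R1: [0, 22/3, 26/3, 16/3, 8]
R5 ← R5 − (8/3)·R1: [0, -5/3, -19/3, -20/3, -12]
R3 ← R3 + (1/5)·R2: [0, 0, -4, -32/5, -63/5]
R4 ← R4 + (22/5)·R2: [0, 0, 16, 56/5, 84/5]
R5 ← R5 − R2: [0, 0, -8, -8, -14]
R4 ← R4 + (4)·R3: [0, 0, 0, -72/5, -168/5]
R5 ← R5 − (2)·R3: [0, 0, 0, 24/5, 56/5]
R5 ← R5 + (1/3)·R4: [0, 0, 0, 0, 0]
Echelon form has 4 nonzero rows, so rank(M) = 4.
The column space has dimension equal to the rank: 4.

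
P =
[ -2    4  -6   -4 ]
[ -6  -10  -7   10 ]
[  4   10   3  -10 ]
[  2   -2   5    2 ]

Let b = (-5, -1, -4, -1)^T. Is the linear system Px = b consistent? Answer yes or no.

no

Row reduce the augmented matrix [P | b].
R2 ← R2 − (3)·R1: [0, -22, 11, 22, 14]
R3 ← R3 + (2)·R1: [0, 18, -9, -18, -14]
R4 ← R4 + R1: [0, 2, -1, -2, -6]
R3 ← R3 + (9/11)·R2: [0, 0, 0, 0, -28/11]
R4 ← R4 + (1/11)·R2: [0, 0, 0, 0, -52/11]
R4 ← R4 − (13/7)·R3: [0, 0, 0, 0, 0]
The echelon form has 3 nonzero rows; the last pivot sits in the augmented column, so rank(P) = 2 but rank([P|b]) = 3.
Since the ranks differ, the system is inconsistent.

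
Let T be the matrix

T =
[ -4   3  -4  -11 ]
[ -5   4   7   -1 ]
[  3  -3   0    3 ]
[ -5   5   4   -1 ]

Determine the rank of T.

3

Row reduce to echelon form.
R2 ← R2 − (5/4)·R1: [0, 1/4, 12, 51/4]
R3 ← R3 + (3/4)·R1: [0, -3/4, -3, -21/4]
R4 ← R4 − (5/4)·R1: [0, 5/4, 9, 51/4]
R3 ← R3 + (3)·R2: [0, 0, 33, 33]
R4 ← R4 − (5)·R2: [0, 0, -51, -51]
R4 ← R4 + (17/11)·R3: [0, 0, 0, 0]
Echelon form has 3 nonzero rows, so rank(T) = 3.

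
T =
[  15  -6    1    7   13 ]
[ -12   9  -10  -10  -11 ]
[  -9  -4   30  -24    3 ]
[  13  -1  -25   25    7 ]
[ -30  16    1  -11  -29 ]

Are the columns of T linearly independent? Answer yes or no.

Row reduce T to echelon form.
R2 ← R2 + (4/5)·R1: [0, 21/5, -46/5, -22/5, -3/5]
R3 ← R3 + (3/5)·R1: [0, -38/5, 153/5, -99/5, 54/5]
R4 ← R4 − (13/15)·R1: [0, 21/5, -388/15, 284/15, -64/15]
R5 ← R5 + (2)·R1: [0, 4, 3, 3, -3]
R3 ← R3 + (38/21)·R2: [0, 0, 293/21, -583/21, 68/7]
R4 ← R4 − R2: [0, 0, -50/3, 70/3, -11/3]
R5 ← R5 − (20/21)·R2: [0, 0, 247/21, 151/21, -17/7]
R4 ← R4 + (350/293)·R3: [0, 0, 0, -2880/293, 6977/879]
R5 ← R5 − (247/293)·R3: [0, 0, 0, 8964/293, -3111/293]
R5 ← R5 + (249/80)·R4: [0, 0, 0, 0, 1127/80]
5 pivots among 5 columns.
Every column is a pivot column, so the columns are linearly independent.

yes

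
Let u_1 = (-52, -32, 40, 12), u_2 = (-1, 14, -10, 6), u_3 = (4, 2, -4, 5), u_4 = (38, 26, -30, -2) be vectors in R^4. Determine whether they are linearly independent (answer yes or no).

yes

Form the matrix with these vectors as rows and row reduce.
R2 ← R2 − (1/52)·R1: [0, 190/13, -140/13, 75/13]
R3 ← R3 + (1/13)·R1: [0, -6/13, -12/13, 77/13]
R4 ← R4 + (19/26)·R1: [0, 34/13, -10/13, 88/13]
R3 ← R3 + (3/95)·R2: [0, 0, -24/19, 116/19]
R4 ← R4 − (17/95)·R2: [0, 0, 22/19, 109/19]
R4 ← R4 + (11/12)·R3: [0, 0, 0, 34/3]
4 nonzero rows, so the 4 vectors span a space of dimension 4.
Since 4 = 4, the vectors are linearly independent.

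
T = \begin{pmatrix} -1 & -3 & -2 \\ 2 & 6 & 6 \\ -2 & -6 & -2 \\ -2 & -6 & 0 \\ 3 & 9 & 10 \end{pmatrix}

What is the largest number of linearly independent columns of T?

Row reduce to echelon form.
R2 ← R2 + (2)·R1: [0, 0, 2]
R3 ← R3 − (2)·R1: [0, 0, 2]
R4 ← R4 − (2)·R1: [0, 0, 4]
R5 ← R5 + (3)·R1: [0, 0, 4]
R3 ← R3 − R2: [0, 0, 0]
R4 ← R4 − (2)·R2: [0, 0, 0]
R5 ← R5 − (2)·R2: [0, 0, 0]
Echelon form has 2 nonzero rows, so rank(T) = 2.
The rank gives the maximum number of linearly independent columns: 2.

2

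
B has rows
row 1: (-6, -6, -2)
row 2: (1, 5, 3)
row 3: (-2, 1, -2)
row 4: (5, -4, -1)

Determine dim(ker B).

Row reduce to echelon form.
R2 ← R2 + (1/6)·R1: [0, 4, 8/3]
R3 ← R3 − (1/3)·R1: [0, 3, -4/3]
R4 ← R4 + (5/6)·R1: [0, -9, -8/3]
R3 ← R3 − (3/4)·R2: [0, 0, -10/3]
R4 ← R4 + (9/4)·R2: [0, 0, 10/3]
R4 ← R4 + R3: [0, 0, 0]
3 nonzero rows, so rank(B) = 3.
B has 3 columns; by rank–nullity, nullity = 3 − 3 = 0.

0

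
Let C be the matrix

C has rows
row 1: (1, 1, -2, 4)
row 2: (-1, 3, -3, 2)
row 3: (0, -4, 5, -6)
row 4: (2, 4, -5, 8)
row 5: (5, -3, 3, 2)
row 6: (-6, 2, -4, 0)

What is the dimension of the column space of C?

3

Row reduce to echelon form.
R2 ← R2 + R1: [0, 4, -5, 6]
R4 ← R4 − (2)·R1: [0, 2, -1, 0]
R5 ← R5 − (5)·R1: [0, -8, 13, -18]
R6 ← R6 + (6)·R1: [0, 8, -16, 24]
R3 ← R3 + R2: [0, 0, 0, 0]
R4 ← R4 − (1/2)·R2: [0, 0, 3/2, -3]
R5 ← R5 + (2)·R2: [0, 0, 3, -6]
R6 ← R6 − (2)·R2: [0, 0, -6, 12]
Swap R3 ↔ R4
R5 ← R5 − (2)·R3: [0, 0, 0, 0]
R6 ← R6 + (4)·R3: [0, 0, 0, 0]
Echelon form has 3 nonzero rows, so rank(C) = 3.
The column space has dimension equal to the rank: 3.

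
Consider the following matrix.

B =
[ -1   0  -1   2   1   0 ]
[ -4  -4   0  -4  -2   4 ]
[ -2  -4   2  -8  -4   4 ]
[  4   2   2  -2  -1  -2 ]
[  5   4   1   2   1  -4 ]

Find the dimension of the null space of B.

Row reduce to echelon form.
R2 ← R2 − (4)·R1: [0, -4, 4, -12, -6, 4]
R3 ← R3 − (2)·R1: [0, -4, 4, -12, -6, 4]
R4 ← R4 + (4)·R1: [0, 2, -2, 6, 3, -2]
R5 ← R5 + (5)·R1: [0, 4, -4, 12, 6, -4]
R3 ← R3 − R2: [0, 0, 0, 0, 0, 0]
R4 ← R4 + (1/2)·R2: [0, 0, 0, 0, 0, 0]
R5 ← R5 + R2: [0, 0, 0, 0, 0, 0]
2 nonzero rows, so rank(B) = 2.
B has 6 columns; by rank–nullity, nullity = 6 − 2 = 4.

4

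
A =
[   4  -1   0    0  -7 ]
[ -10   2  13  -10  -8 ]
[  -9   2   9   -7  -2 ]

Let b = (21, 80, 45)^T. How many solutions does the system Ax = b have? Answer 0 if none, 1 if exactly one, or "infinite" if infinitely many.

Row reduce the augmented matrix [A | b].
R2 ← R2 + (5/2)·R1: [0, -1/2, 13, -10, -51/2, 265/2]
R3 ← R3 + (9/4)·R1: [0, -1/4, 9, -7, -71/4, 369/4]
R3 ← R3 − (1/2)·R2: [0, 0, 5/2, -2, -5, 26]
The echelon form has 3 nonzero rows, and every pivot lies in the first 5 columns, so rank(A) = rank([A|b]) = 3.
The system is consistent.
rank = 3 < 5 unknowns, so there are infinitely many solutions.

infinite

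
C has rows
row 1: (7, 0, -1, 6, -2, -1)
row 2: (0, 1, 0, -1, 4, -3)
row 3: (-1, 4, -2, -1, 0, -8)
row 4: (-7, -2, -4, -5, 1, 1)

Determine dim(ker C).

2

Row reduce to echelon form.
R3 ← R3 + (1/7)·R1: [0, 4, -15/7, -1/7, -2/7, -57/7]
R4 ← R4 + R1: [0, -2, -5, 1, -1, 0]
R3 ← R3 − (4)·R2: [0, 0, -15/7, 27/7, -114/7, 27/7]
R4 ← R4 + (2)·R2: [0, 0, -5, -1, 7, -6]
R4 ← R4 − (7/3)·R3: [0, 0, 0, -10, 45, -15]
4 nonzero rows, so rank(C) = 4.
C has 6 columns; by rank–nullity, nullity = 6 − 4 = 2.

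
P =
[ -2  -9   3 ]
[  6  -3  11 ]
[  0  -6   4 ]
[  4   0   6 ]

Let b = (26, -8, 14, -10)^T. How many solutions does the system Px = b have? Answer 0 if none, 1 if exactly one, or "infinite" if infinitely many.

Row reduce the augmented matrix [P | b].
R2 ← R2 + (3)·R1: [0, -30, 20, 70]
R4 ← R4 + (2)·R1: [0, -18, 12, 42]
R3 ← R3 − (1/5)·R2: [0, 0, 0, 0]
R4 ← R4 − (3/5)·R2: [0, 0, 0, 0]
The echelon form has 2 nonzero rows, and every pivot lies in the first 3 columns, so rank(P) = rank([P|b]) = 2.
The system is consistent.
rank = 2 < 3 unknowns, so there are infinitely many solutions.

infinite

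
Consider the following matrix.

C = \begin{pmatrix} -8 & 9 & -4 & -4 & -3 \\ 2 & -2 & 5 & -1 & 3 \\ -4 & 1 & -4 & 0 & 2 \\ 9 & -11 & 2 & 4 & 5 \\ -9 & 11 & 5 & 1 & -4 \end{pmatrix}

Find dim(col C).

Row reduce to echelon form.
R2 ← R2 + (1/4)·R1: [0, 1/4, 4, -2, 9/4]
R3 ← R3 − (1/2)·R1: [0, -7/2, -2, 2, 7/2]
R4 ← R4 + (9/8)·R1: [0, -7/8, -5/2, -1/2, 13/8]
R5 ← R5 − (9/8)·R1: [0, 7/8, 19/2, 11/2, -5/8]
R3 ← R3 + (14)·R2: [0, 0, 54, -26, 35]
R4 ← R4 + (7/2)·R2: [0, 0, 23/2, -15/2, 19/2]
R5 ← R5 − (7/2)·R2: [0, 0, -9/2, 25/2, -17/2]
R4 ← R4 − (23/108)·R3: [0, 0, 0, -53/27, 221/108]
R5 ← R5 + (1/12)·R3: [0, 0, 0, 31/3, -67/12]
R5 ← R5 + (279/53)·R4: [0, 0, 0, 0, 275/53]
Echelon form has 5 nonzero rows, so rank(C) = 5.
The column space has dimension equal to the rank: 5.

5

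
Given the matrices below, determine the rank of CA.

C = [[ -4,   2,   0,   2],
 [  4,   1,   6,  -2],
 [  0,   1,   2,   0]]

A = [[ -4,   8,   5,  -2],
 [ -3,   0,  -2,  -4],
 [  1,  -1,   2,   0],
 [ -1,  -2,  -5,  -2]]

2

First compute CA:
[[  8, -36, -34,  -4],
 [-11,  30,  40,  -8],
 [ -1,  -2,   2,  -4]]
Now row reduce the product.
R2 ← R2 + (11/8)·R1: [0, -39/2, -27/4, -27/2]
R3 ← R3 + (1/8)·R1: [0, -13/2, -9/4, -9/2]
R3 ← R3 − (1/3)·R2: [0, 0, 0, 0]
2 nonzero rows, so rank(CA) = 2.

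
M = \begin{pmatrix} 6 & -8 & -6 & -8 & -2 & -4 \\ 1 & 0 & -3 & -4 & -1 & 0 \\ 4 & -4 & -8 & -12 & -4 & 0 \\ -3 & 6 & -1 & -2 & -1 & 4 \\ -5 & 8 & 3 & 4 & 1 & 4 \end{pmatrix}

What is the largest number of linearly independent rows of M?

Row reduce to echelon form.
R2 ← R2 − (1/6)·R1: [0, 4/3, -2, -8/3, -2/3, 2/3]
R3 ← R3 − (2/3)·R1: [0, 4/3, -4, -20/3, -8/3, 8/3]
R4 ← R4 + (1/2)·R1: [0, 2, -4, -6, -2, 2]
R5 ← R5 + (5/6)·R1: [0, 4/3, -2, -8/3, -2/3, 2/3]
R3 ← R3 − R2: [0, 0, -2, -4, -2, 2]
R4 ← R4 − (3/2)·R2: [0, 0, -1, -2, -1, 1]
R5 ← R5 − R2: [0, 0, 0, 0, 0, 0]
R4 ← R4 − (1/2)·R3: [0, 0, 0, 0, 0, 0]
Echelon form has 3 nonzero rows, so rank(M) = 3.
The rank gives the maximum number of linearly independent rows: 3.

3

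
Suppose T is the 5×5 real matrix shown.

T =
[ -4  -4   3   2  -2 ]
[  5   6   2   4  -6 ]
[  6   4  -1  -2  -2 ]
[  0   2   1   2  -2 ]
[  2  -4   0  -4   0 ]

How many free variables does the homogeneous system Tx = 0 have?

1

Row reduce to echelon form.
R2 ← R2 + (5/4)·R1: [0, 1, 23/4, 13/2, -17/2]
R3 ← R3 + (3/2)·R1: [0, -2, 7/2, 1, -5]
R5 ← R5 + (1/2)·R1: [0, -6, 3/2, -3, -1]
R3 ← R3 + (2)·R2: [0, 0, 15, 14, -22]
R4 ← R4 − (2)·R2: [0, 0, -21/2, -11, 15]
R5 ← R5 + (6)·R2: [0, 0, 36, 36, -52]
R4 ← R4 + (7/10)·R3: [0, 0, 0, -6/5, -2/5]
R5 ← R5 − (12/5)·R3: [0, 0, 0, 12/5, 4/5]
R5 ← R5 + (2)·R4: [0, 0, 0, 0, 0]
4 nonzero rows, so rank(T) = 4.
T has 5 columns; by rank–nullity, nullity = 5 − 4 = 1.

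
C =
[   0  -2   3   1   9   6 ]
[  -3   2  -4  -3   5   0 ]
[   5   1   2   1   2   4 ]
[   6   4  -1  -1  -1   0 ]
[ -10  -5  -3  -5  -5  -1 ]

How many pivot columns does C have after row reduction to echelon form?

Row reduce to echelon form.
Swap R1 ↔ R2
R3 ← R3 + (5/3)·R1: [0, 13/3, -14/3, -4, 31/3, 4]
R4 ← R4 + (2)·R1: [0, 8, -9, -7, 9, 0]
R5 ← R5 − (10/3)·R1: [0, -35/3, 31/3, 5, -65/3, -1]
R3 ← R3 + (13/6)·R2: [0, 0, 11/6, -11/6, 179/6, 17]
R4 ← R4 + (4)·R2: [0, 0, 3, -3, 45, 24]
R5 ← R5 − (35/6)·R2: [0, 0, -43/6, -5/6, -445/6, -36]
R4 ← R4 − (18/11)·R3: [0, 0, 0, 0, -42/11, -42/11]
R5 ← R5 + (43/11)·R3: [0, 0, 0, -8, 467/11, 335/11]
Swap R4 ↔ R5
Echelon form has 5 nonzero rows, so rank(C) = 5.
Each nonzero row contributes one pivot column: 5 pivot columns.

5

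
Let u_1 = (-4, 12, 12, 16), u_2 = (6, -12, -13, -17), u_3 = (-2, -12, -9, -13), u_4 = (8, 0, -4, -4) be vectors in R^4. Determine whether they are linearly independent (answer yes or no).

no

Form the matrix with these vectors as rows and row reduce.
R2 ← R2 + (3/2)·R1: [0, 6, 5, 7]
R3 ← R3 − (1/2)·R1: [0, -18, -15, -21]
R4 ← R4 + (2)·R1: [0, 24, 20, 28]
R3 ← R3 + (3)·R2: [0, 0, 0, 0]
R4 ← R4 − (4)·R2: [0, 0, 0, 0]
2 nonzero rows, so the 4 vectors span a space of dimension 2.
Since 2 < 4, the vectors are linearly dependent.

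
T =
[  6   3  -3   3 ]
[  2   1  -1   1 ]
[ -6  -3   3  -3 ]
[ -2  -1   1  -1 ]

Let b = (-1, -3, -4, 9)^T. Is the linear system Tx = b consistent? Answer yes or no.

no

Row reduce the augmented matrix [T | b].
R2 ← R2 − (1/3)·R1: [0, 0, 0, 0, -8/3]
R3 ← R3 + R1: [0, 0, 0, 0, -5]
R4 ← R4 + (1/3)·R1: [0, 0, 0, 0, 26/3]
R3 ← R3 − (15/8)·R2: [0, 0, 0, 0, 0]
R4 ← R4 + (13/4)·R2: [0, 0, 0, 0, 0]
The echelon form has 2 nonzero rows; the last pivot sits in the augmented column, so rank(T) = 1 but rank([T|b]) = 2.
Since the ranks differ, the system is inconsistent.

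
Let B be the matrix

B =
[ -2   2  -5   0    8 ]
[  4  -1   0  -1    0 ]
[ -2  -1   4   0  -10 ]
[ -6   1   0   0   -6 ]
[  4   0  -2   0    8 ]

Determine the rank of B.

Row reduce to echelon form.
R2 ← R2 + (2)·R1: [0, 3, -10, -1, 16]
R3 ← R3 − R1: [0, -3, 9, 0, -18]
R4 ← R4 − (3)·R1: [0, -5, 15, 0, -30]
R5 ← R5 + (2)·R1: [0, 4, -12, 0, 24]
R3 ← R3 + R2: [0, 0, -1, -1, -2]
R4 ← R4 + (5/3)·R2: [0, 0, -5/3, -5/3, -10/3]
R5 ← R5 − (4/3)·R2: [0, 0, 4/3, 4/3, 8/3]
R4 ← R4 − (5/3)·R3: [0, 0, 0, 0, 0]
R5 ← R5 + (4/3)·R3: [0, 0, 0, 0, 0]
Echelon form has 3 nonzero rows, so rank(B) = 3.

3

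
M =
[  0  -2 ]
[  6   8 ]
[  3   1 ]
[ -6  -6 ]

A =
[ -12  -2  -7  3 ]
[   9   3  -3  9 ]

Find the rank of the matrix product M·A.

2

First compute MA:
[[-18,  -6,   6, -18],
 [  0,  12, -66,  90],
 [-27,  -3, -24,  18],
 [ 18,  -6,  60, -72]]
Now row reduce the product.
R3 ← R3 − (3/2)·R1: [0, 6, -33, 45]
R4 ← R4 + R1: [0, -12, 66, -90]
R3 ← R3 − (1/2)·R2: [0, 0, 0, 0]
R4 ← R4 + R2: [0, 0, 0, 0]
2 nonzero rows, so rank(MA) = 2.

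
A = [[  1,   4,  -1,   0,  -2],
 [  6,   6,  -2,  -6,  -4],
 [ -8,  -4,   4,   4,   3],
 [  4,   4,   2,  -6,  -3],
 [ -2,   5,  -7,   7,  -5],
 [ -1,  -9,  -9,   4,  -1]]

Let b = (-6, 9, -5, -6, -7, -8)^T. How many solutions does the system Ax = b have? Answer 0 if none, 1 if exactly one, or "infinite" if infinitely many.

Row reduce the augmented matrix [A | b].
R2 ← R2 − (6)·R1: [0, -18, 4, -6, 8, 45]
R3 ← R3 + (8)·R1: [0, 28, -4, 4, -13, -53]
R4 ← R4 − (4)·R1: [0, -12, 6, -6, 5, 18]
R5 ← R5 + (2)·R1: [0, 13, -9, 7, -9, -19]
R6 ← R6 + R1: [0, -5, -10, 4, -3, -14]
R3 ← R3 + (14/9)·R2: [0, 0, 20/9, -16/3, -5/9, 17]
R4 ← R4 − (2/3)·R2: [0, 0, 10/3, -2, -1/3, -12]
R5 ← R5 + (13/18)·R2: [0, 0, -55/9, 8/3, -29/9, 27/2]
R6 ← R6 − (5/18)·R2: [0, 0, -100/9, 17/3, -47/9, -53/2]
R4 ← R4 − (3/2)·R3: [0, 0, 0, 6, 1/2, -75/2]
R5 ← R5 + (11/4)·R3: [0, 0, 0, -12, -19/4, 241/4]
R6 ← R6 + (5)·R3: [0, 0, 0, -21, -8, 117/2]
R5 ← R5 + (2)·R4: [0, 0, 0, 0, -15/4, -59/4]
R6 ← R6 + (7/2)·R4: [0, 0, 0, 0, -25/4, -291/4]
R6 ← R6 − (5/3)·R5: [0, 0, 0, 0, 0, -289/6]
The echelon form has 6 nonzero rows; the last pivot sits in the augmented column, so rank(A) = 5 but rank([A|b]) = 6.
Since the ranks differ, the system is inconsistent.
It has no solutions.

0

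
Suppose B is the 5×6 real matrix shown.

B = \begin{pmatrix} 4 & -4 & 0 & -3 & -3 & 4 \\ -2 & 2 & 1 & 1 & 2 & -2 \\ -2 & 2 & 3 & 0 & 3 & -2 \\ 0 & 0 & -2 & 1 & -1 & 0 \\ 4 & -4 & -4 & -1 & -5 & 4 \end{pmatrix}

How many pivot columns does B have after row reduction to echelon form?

2

Row reduce to echelon form.
R2 ← R2 + (1/2)·R1: [0, 0, 1, -1/2, 1/2, 0]
R3 ← R3 + (1/2)·R1: [0, 0, 3, -3/2, 3/2, 0]
R5 ← R5 − R1: [0, 0, -4, 2, -2, 0]
R3 ← R3 − (3)·R2: [0, 0, 0, 0, 0, 0]
R4 ← R4 + (2)·R2: [0, 0, 0, 0, 0, 0]
R5 ← R5 + (4)·R2: [0, 0, 0, 0, 0, 0]
Echelon form has 2 nonzero rows, so rank(B) = 2.
Each nonzero row contributes one pivot column: 2 pivot columns.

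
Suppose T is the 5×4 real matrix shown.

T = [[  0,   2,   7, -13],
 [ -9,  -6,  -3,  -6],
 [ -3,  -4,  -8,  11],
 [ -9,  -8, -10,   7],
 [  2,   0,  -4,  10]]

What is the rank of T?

Row reduce to echelon form.
Swap R1 ↔ R2
R3 ← R3 − (1/3)·R1: [0, -2, -7, 13]
R4 ← R4 − R1: [0, -2, -7, 13]
R5 ← R5 + (2/9)·R1: [0, -4/3, -14/3, 26/3]
R3 ← R3 + R2: [0, 0, 0, 0]
R4 ← R4 + R2: [0, 0, 0, 0]
R5 ← R5 + (2/3)·R2: [0, 0, 0, 0]
Echelon form has 2 nonzero rows, so rank(T) = 2.

2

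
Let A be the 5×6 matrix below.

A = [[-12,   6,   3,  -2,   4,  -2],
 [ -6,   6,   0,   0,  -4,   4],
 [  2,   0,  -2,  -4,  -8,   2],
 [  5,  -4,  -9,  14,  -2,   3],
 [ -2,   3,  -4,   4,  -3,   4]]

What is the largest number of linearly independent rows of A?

Row reduce to echelon form.
R2 ← R2 − (1/2)·R1: [0, 3, -3/2, 1, -6, 5]
R3 ← R3 + (1/6)·R1: [0, 1, -3/2, -13/3, -22/3, 5/3]
R4 ← R4 + (5/12)·R1: [0, -3/2, -31/4, 79/6, -1/3, 13/6]
R5 ← R5 − (1/6)·R1: [0, 2, -9/2, 13/3, -11/3, 13/3]
R3 ← R3 − (1/3)·R2: [0, 0, -1, -14/3, -16/3, 0]
R4 ← R4 + (1/2)·R2: [0, 0, -17/2, 41/3, -10/3, 14/3]
R5 ← R5 − (2/3)·R2: [0, 0, -7/2, 11/3, 1/3, 1]
R4 ← R4 − (17/2)·R3: [0, 0, 0, 160/3, 42, 14/3]
R5 ← R5 − (7/2)·R3: [0, 0, 0, 20, 19, 1]
R5 ← R5 − (3/8)·R4: [0, 0, 0, 0, 13/4, -3/4]
Echelon form has 5 nonzero rows, so rank(A) = 5.
The rank gives the maximum number of linearly independent rows: 5.

5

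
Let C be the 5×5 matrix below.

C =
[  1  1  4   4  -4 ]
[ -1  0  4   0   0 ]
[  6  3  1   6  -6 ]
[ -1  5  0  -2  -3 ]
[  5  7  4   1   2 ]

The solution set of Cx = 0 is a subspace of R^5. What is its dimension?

Row reduce to echelon form.
R2 ← R2 + R1: [0, 1, 8, 4, -4]
R3 ← R3 − (6)·R1: [0, -3, -23, -18, 18]
R4 ← R4 + R1: [0, 6, 4, 2, -7]
R5 ← R5 − (5)·R1: [0, 2, -16, -19, 22]
R3 ← R3 + (3)·R2: [0, 0, 1, -6, 6]
R4 ← R4 − (6)·R2: [0, 0, -44, -22, 17]
R5 ← R5 − (2)·R2: [0, 0, -32, -27, 30]
R4 ← R4 + (44)·R3: [0, 0, 0, -286, 281]
R5 ← R5 + (32)·R3: [0, 0, 0, -219, 222]
R5 ← R5 − (219/286)·R4: [0, 0, 0, 0, 1953/286]
5 nonzero rows, so rank(C) = 5.
C has 5 columns; by rank–nullity, nullity = 5 − 5 = 0.

0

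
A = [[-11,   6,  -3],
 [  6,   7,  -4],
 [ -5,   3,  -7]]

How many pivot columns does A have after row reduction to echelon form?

Row reduce to echelon form.
R2 ← R2 + (6/11)·R1: [0, 113/11, -62/11]
R3 ← R3 − (5/11)·R1: [0, 3/11, -62/11]
R3 ← R3 − (3/113)·R2: [0, 0, -620/113]
Echelon form has 3 nonzero rows, so rank(A) = 3.
Each nonzero row contributes one pivot column: 3 pivot columns.

3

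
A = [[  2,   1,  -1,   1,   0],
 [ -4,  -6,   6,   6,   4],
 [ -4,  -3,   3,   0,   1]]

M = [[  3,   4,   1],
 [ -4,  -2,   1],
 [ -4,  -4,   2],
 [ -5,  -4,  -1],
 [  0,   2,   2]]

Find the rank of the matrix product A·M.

2

First compute AM:
[[  1,   6,   0],
 [-42, -44,   4],
 [-12, -20,   1]]
Now row reduce the product.
R2 ← R2 + (42)·R1: [0, 208, 4]
R3 ← R3 + (12)·R1: [0, 52, 1]
R3 ← R3 − (1/4)·R2: [0, 0, 0]
2 nonzero rows, so rank(AM) = 2.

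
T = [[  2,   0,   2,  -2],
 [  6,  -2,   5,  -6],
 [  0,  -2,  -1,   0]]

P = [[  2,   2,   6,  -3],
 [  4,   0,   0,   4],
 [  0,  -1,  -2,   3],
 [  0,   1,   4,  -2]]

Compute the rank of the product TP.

2

First compute TP:
[[  4,   0,   0,   4],
 [  4,   1,   2,   1],
 [ -8,   1,   2, -11]]
Now row reduce the product.
R2 ← R2 − R1: [0, 1, 2, -3]
R3 ← R3 + (2)·R1: [0, 1, 2, -3]
R3 ← R3 − R2: [0, 0, 0, 0]
2 nonzero rows, so rank(TP) = 2.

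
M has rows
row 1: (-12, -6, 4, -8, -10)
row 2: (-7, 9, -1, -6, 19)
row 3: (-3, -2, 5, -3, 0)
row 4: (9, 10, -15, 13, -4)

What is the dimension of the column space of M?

4

Row reduce to echelon form.
R2 ← R2 − (7/12)·R1: [0, 25/2, -10/3, -4/3, 149/6]
R3 ← R3 − (1/4)·R1: [0, -1/2, 4, -1, 5/2]
R4 ← R4 + (3/4)·R1: [0, 11/2, -12, 7, -23/2]
R3 ← R3 + (1/25)·R2: [0, 0, 58/15, -79/75, 262/75]
R4 ← R4 − (11/25)·R2: [0, 0, -158/15, 569/75, -1682/75]
R4 ← R4 + (79/29)·R3: [0, 0, 0, 684/145, -1872/145]
Echelon form has 4 nonzero rows, so rank(M) = 4.
The column space has dimension equal to the rank: 4.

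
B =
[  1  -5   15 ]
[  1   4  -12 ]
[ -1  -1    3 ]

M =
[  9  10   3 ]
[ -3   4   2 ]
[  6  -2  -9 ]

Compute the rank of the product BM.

First compute BM:
[[114, -40, -142],
 [-75,  50, 119],
 [ 12, -20, -32]]
Now row reduce the product.
R2 ← R2 + (25/38)·R1: [0, 450/19, 486/19]
R3 ← R3 − (2/19)·R1: [0, -300/19, -324/19]
R3 ← R3 + (2/3)·R2: [0, 0, 0]
2 nonzero rows, so rank(BM) = 2.

2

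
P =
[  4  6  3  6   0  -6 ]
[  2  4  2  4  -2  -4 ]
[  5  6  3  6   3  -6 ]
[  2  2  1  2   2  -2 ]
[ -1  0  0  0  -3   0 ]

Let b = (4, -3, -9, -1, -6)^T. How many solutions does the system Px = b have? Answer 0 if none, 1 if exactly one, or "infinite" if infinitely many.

Row reduce the augmented matrix [P | b].
R2 ← R2 − (1/2)·R1: [0, 1, 1/2, 1, -2, -1, -5]
R3 ← R3 − (5/4)·R1: [0, -3/2, -3/4, -3/2, 3, 3/2, -14]
R4 ← R4 − (1/2)·R1: [0, -1, -1/2, -1, 2, 1, -3]
R5 ← R5 + (1/4)·R1: [0, 3/2, 3/4, 3/2, -3, -3/2, -5]
R3 ← R3 + (3/2)·R2: [0, 0, 0, 0, 0, 0, -43/2]
R4 ← R4 + R2: [0, 0, 0, 0, 0, 0, -8]
R5 ← R5 − (3/2)·R2: [0, 0, 0, 0, 0, 0, 5/2]
R4 ← R4 − (16/43)·R3: [0, 0, 0, 0, 0, 0, 0]
R5 ← R5 + (5/43)·R3: [0, 0, 0, 0, 0, 0, 0]
The echelon form has 3 nonzero rows; the last pivot sits in the augmented column, so rank(P) = 2 but rank([P|b]) = 3.
Since the ranks differ, the system is inconsistent.
It has no solutions.

0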